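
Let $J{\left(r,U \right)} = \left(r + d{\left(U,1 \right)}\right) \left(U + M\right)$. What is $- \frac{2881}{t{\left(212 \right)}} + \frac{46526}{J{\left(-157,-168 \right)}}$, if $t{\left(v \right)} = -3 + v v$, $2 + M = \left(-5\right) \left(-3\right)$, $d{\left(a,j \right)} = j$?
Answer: $\frac{77740861}{41795130} \approx 1.86$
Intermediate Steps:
$M = 13$ ($M = -2 - -15 = -2 + 15 = 13$)
$t{\left(v \right)} = -3 + v^{2}$
$J{\left(r,U \right)} = \left(1 + r\right) \left(13 + U\right)$ ($J{\left(r,U \right)} = \left(r + 1\right) \left(U + 13\right) = \left(1 + r\right) \left(13 + U\right)$)
$- \frac{2881}{t{\left(212 \right)}} + \frac{46526}{J{\left(-157,-168 \right)}} = - \frac{2881}{-3 + 212^{2}} + \frac{46526}{13 - 168 + 13 \left(-157\right) - -26376} = - \frac{2881}{-3 + 44944} + \frac{46526}{13 - 168 - 2041 + 26376} = - \frac{2881}{44941} + \frac{46526}{24180} = \left(-2881\right) \frac{1}{44941} + 46526 \cdot \frac{1}{24180} = - \frac{2881}{44941} + \frac{23263}{12090} = \frac{77740861}{41795130}$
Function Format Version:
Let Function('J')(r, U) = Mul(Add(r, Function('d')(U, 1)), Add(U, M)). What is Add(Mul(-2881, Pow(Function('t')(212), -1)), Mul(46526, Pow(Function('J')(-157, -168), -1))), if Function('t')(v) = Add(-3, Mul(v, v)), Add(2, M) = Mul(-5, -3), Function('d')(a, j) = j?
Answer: Rational(77740861, 41795130) ≈ 1.8600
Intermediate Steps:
M = 13 (M = Add(-2, Mul(-5, -3)) = Add(-2, 15) = 13)
Function('t')(v) = Add(-3, Pow(v, 2))
Function('J')(r, U) = Mul(Add(1, r), Add(13, U)) (Function('J')(r, U) = Mul(Add(r, 1), Add(U, 13)) = Mul(Add(1, r), Add(13, U)))
Add(Mul(-2881, Pow(Function('t')(212), -1)), Mul(46526, Pow(Function('J')(-157, -168), -1))) = Add(Mul(-2881, Pow(Add(-3, Pow(212, 2)), -1)), Mul(46526, Pow(Add(13, -168, Mul(13, -157), Mul(-168, -157)), -1))) = Add(Mul(-2881, Pow(Add(-3, 44944), -1)), Mul(46526, Pow(Add(13, -168, -2041, 26376), -1))) = Add(Mul(-2881, Pow(44941, -1)), Mul(46526, Pow(24180, -1))) = Add(Mul(-2881, Rational(1, 44941)), Mul(46526, Rational(1, 24180))) = Add(Rational(-2881, 44941), Rational(23263, 12090)) = Rational(77740861, 41795130)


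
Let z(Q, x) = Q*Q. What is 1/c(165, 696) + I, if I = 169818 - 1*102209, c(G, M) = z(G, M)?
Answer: 1840655026/27225 ≈ 67609.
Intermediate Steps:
z(Q, x) = Q²
c(G, M) = G²
I = 67609 (I = 169818 - 102209 = 67609)
1/c(165, 696) + I = 1/(165²) + 67609 = 1/27225 + 67609 = 1840655026/27225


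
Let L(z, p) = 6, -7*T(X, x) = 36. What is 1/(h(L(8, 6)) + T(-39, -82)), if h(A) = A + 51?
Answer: 7/363 ≈ 0.019284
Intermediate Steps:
T(X, x) = -36/7 (T(X, x) = -⅐*36 = -36/7)
h(A) = 51 + A
1/(h(L(8, 6)) + T(-39, -82)) = 1/((51 + 6) - 36/7) = 1/(57 - 36/7) = 1/(363/7) = 7/363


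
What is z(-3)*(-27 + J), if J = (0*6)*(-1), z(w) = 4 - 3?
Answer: -27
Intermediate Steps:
z(w) = 1
J = 0 (J = 0*(-1) = 0)
z(-3)*(-27 + J) = 1*(-27 + 0) = 1*(-27) = -27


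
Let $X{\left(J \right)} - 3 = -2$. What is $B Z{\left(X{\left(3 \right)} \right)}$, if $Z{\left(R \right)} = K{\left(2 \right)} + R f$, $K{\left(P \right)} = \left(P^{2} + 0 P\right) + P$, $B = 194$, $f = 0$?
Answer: $1164$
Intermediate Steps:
$X{\left(J \right)} = 1$ ($X{\left(J \right)} = 3 - 2 = 1$)
$K{\left(P \right)} = P + P^{2}$ ($K{\left(P \right)} = \left(P^{2} + 0\right) + P = P^{2} + P = P + P^{2}$)
$Z{\left(R \right)} = 6$ ($Z{\left(R \right)} = 2 \left(1 + 2\right) + R 0 = 2 \cdot 3 + 0 = 6 + 0 = 6$)
$B Z{\left(X{\left(3 \right)} \right)} = 194 \cdot 6 = 1164$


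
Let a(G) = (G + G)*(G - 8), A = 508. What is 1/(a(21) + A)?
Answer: 1/1054 ≈ 0.00094877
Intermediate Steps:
a(G) = 2*G*(-8 + G) (a(G) = (2*G)*(-8 + G) = 2*G*(-8 + G))
1/(a(21) + A) = 1/(2*21*(-8 + 21) + 508) = 1/(2*21*13 + 508) = 1/(546 + 508) = 1/1054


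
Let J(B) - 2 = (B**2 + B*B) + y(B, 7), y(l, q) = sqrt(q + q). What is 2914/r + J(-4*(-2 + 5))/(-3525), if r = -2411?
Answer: -2194208/1699755 - sqrt(14)/3525 ≈ -1.2920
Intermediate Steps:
y(l, q) = sqrt(2)*sqrt(q) (y(l, q) = sqrt(2*q) = sqrt(2)*sqrt(q))
J(B) = 2 + sqrt(14) + 2*B**2 (J(B) = 2 + ((B**2 + B*B) + sqrt(2)*sqrt(7)) = 2 + ((B**2 + B**2) + sqrt(14)) = 2 + (2*B**2 + sqrt(14)) = 2 + (sqrt(14) + 2*B**2) = 2 + sqrt(14) + 2*B**2)
2914/r + J(-4*(-2 + 5))/(-3525) = 2914/(-2411) + (2 + sqrt(14) + 2*(-4*(-2 + 5))**2)/(-3525) = 2914*(-1/2411) + (2 + sqrt(14) + 2*(-4*3)**2)*(-1/3525) = -2914/2411 + (2 + sqrt(14) + 2*(-12)**2)*(-1/3525) = -2914/2411 + (2 + sqrt(14) + 2*144)*(-1/3525) = -2914/2411 + (2 + sqrt(14) + 288)*(-1/3525) = -2914/2411 + (290 + sqrt(14))*(-1/3525) = -2914/2411 + (-58/705 - sqrt(14)/3525) = -2194208/1699755 - sqrt(14)/3525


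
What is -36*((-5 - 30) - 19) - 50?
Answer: 1894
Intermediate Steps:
-36*((-5 - 30) - 19) - 50 = -36*(-35 - 19) - 50 = -36*(-54) - 50 = 1944 - 50 = 1894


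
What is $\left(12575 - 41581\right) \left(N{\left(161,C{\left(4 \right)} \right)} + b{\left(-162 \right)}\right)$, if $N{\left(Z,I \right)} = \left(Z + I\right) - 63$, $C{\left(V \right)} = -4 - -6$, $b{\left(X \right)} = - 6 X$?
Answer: $-31094432$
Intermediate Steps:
$C{\left(V \right)} = 2$ ($C{\left(V \right)} = -4 + 6 = 2$)
$N{\left(Z,I \right)} = -63 + I + Z$ ($N{\left(Z,I \right)} = \left(I + Z\right) - 63 = -63 + I + Z$)
$\left(12575 - 41581\right) \left(N{\left(161,C{\left(4 \right)} \right)} + b{\left(-162 \right)}\right) = \left(12575 - 41581\right) \left(\left(-63 + 2 + 161\right) - -972\right) = - 29006 \left(100 + 972\right) = \left(-29006\right) 1072 = -31094432$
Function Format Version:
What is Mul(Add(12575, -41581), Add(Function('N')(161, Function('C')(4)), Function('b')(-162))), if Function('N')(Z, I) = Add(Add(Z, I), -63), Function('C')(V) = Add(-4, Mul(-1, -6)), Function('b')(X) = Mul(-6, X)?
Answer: -31094432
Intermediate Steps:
Function('C')(V) = 2 (Function('C')(V) = Add(-4, 6) = 2)
Function('N')(Z, I) = Add(-63, I, Z) (Function('N')(Z, I) = Add(Add(I, Z), -63) = Add(-63, I, Z))
Mul(Add(12575, -41581), Add(Function('N')(161, Function('C')(4)), Function('b')(-162))) = Mul(Add(12575, -41581), Add(Add(-63, 2, 161), Mul(-6, -162))) = Mul(-29006, Add(100, 972)) = Mul(-29006, 1072) = -31094432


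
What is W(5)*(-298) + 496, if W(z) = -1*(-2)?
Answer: -100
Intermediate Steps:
W(z) = 2
W(5)*(-298) + 496 = 2*(-298) + 496 = -596 + 496 = -100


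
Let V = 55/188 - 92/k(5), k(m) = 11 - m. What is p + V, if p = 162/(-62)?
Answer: -308657/17484 ≈ -17.654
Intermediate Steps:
V = -8483/564 (V = 55/188 - 92/(11 - 1*5) = 55*(1/188) - 92/(11 - 5) = 55/188 - 92/6 = 55/188 - 92*⅙ = 55/188 - 46/3 = -8483/564 ≈ -15.041)
p = -81/31 (p = 162*(-1/62) = -81/31 ≈ -2.6129)
p + V = -81/31 - 8483/564 = -308657/17484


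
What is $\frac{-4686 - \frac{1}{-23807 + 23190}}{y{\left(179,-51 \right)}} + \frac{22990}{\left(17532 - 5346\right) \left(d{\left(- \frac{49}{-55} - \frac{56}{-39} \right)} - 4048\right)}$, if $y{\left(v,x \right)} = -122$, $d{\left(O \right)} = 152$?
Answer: $\frac{34316418338489}{893439450936} \approx 38.409$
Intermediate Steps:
$\frac{-4686 - \frac{1}{-23807 + 23190}}{y{\left(179,-51 \right)}} + \frac{22990}{\left(17532 - 5346\right) \left(d{\left(- \frac{49}{-55} - \frac{56}{-39} \right)} - 4048\right)} = \frac{-4686 - \frac{1}{-23807 + 23190}}{-122} + \frac{22990}{\left(17532 - 5346\right) \left(152 - 4048\right)} = \left(-4686 - \frac{1}{-617}\right) \left(- \frac{1}{122}\right) + \frac{22990}{12186 \left(-3896\right)} = \left(-4686 - - \frac{1}{617}\right) \left(- \frac{1}{122}\right) + \frac{22990}{-47476656} = \left(-4686 + \frac{1}{617}\right) \left(- \frac{1}{122}\right) + 22990 \left(- \frac{1}{47476656}\right) = \left(- \frac{2891261}{617}\right) \left(- \frac{1}{122}\right) - \frac{11495}{23738328} = \frac{2891261}{75274} - \frac{11495}{23738328} = \frac{34316418338489}{893439450936}$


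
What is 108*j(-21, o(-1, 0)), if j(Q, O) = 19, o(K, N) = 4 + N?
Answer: 2052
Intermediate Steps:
108*j(-21, o(-1, 0)) = 108*19 = 2052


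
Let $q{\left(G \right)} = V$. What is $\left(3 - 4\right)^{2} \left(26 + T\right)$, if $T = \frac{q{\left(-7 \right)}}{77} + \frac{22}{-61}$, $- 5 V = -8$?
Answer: $\frac{602628}{23485} \approx 25.66$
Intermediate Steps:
$V = \frac{8}{5}$ ($V = \left(- \frac{1}{5}\right) \left(-8\right) = \frac{8}{5} \approx 1.6$)
$q{\left(G \right)} = \frac{8}{5}$
$T = - \frac{7982}{23485}$ ($T = \frac{8}{5 \cdot 77} + \frac{22}{-61} = \frac{8}{5} \cdot \frac{1}{77} + 22 \left(- \frac{1}{61}\right) = \frac{8}{385} - \frac{22}{61} = - \frac{7982}{23485} \approx -0.33988$)
$\left(3 - 4\right)^{2} \left(26 + T\right) = \left(3 - 4\right)^{2} \left(26 - \frac{7982}{23485}\right) = \left(-1\right)^{2} \cdot \frac{602628}{23485} = 1 \cdot \frac{602628}{23485} = \frac{602628}{23485}$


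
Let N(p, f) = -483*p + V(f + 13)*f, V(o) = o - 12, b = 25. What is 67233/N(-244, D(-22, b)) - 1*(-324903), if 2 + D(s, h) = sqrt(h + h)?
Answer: 2258299572385665/6950676383 + 1008495*sqrt(2)/13901352766 ≈ 3.2490e+5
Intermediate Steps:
D(s, h) = -2 + sqrt(2)*sqrt(h) (D(s, h) = -2 + sqrt(h + h) = -2 + sqrt(2*h) = -2 + sqrt(2)*sqrt(h))
V(o) = -12 + o
N(p, f) = -483*p + f*(1 + f) (N(p, f) = -483*p + (-12 + (f + 13))*f = -483*p + (-12 + (13 + f))*f = -483*p + (1 + f)*f = -483*p + f*(1 + f))
67233/N(-244, D(-22, b)) - 1*(-324903) = 67233/(-483*(-244) + (-2 + sqrt(2)*sqrt(25))*(1 + (-2 + sqrt(2)*sqrt(25)))) - 1*(-324903) = 67233/(117852 + (-2 + sqrt(2)*5)*(1 + (-2 + sqrt(2)*5))) + 324903 = 67233/(117852 + (-2 + 5*sqrt(2))*(1 + (-2 + 5*sqrt(2)))) + 324903 = 67233/(117852 + (-2 + 5*sqrt(2))*(-1 + 5*sqrt(2))) + 324903 = 67233/(117852 + (-1 + 5*sqrt(2))*(-2 + 5*sqrt(2))) + 324903 = 324903 + 67233/(117852 + (-1 + 5*sqrt(2))*(-2 + 5*sqrt(2)))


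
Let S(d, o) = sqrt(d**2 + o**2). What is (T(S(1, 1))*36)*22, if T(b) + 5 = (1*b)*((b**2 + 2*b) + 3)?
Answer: -792 + 3960*sqrt(2) ≈ 4808.3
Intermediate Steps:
T(b) = -5 + b*(3 + b**2 + 2*b) (T(b) = -5 + (1*b)*((b**2 + 2*b) + 3) = -5 + b*(3 + b**2 + 2*b))
(T(S(1, 1))*36)*22 = ((-5 + (sqrt(1**2 + 1**2))**3 + 2*(sqrt(1**2 + 1**2))**2 + 3*sqrt(1**2 + 1**2))*36)*22 = ((-5 + (sqrt(1 + 1))**3 + 2*(sqrt(1 + 1))**2 + 3*sqrt(1 + 1))*36)*22 = ((-5 + (sqrt(2))**3 + 2*(sqrt(2))**2 + 3*sqrt(2))*36)*22 = ((-5 + 2*sqrt(2) + 2*2 + 3*sqrt(2))*36)*22 = ((-5 + 2*sqrt(2) + 4 + 3*sqrt(2))*36)*22 = ((-1 + 5*sqrt(2))*36)*22 = (-36 + 180*sqrt(2))*22 = -792 + 3960*sqrt(2)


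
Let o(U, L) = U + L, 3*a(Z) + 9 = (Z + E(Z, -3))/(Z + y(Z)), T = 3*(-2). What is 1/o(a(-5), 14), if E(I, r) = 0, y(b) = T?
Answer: 33/368 ≈ 0.089674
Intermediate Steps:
T = -6
y(b) = -6
a(Z) = -3 + Z/(3*(-6 + Z)) (a(Z) = -3 + ((Z + 0)/(Z - 6))/3 = -3 + (Z/(-6 + Z))/3 = -3 + Z/(3*(-6 + Z)))
o(U, L) = L + U
1/o(a(-5), 14) = 1/(14 + 2*(27 - 4*(-5))/(3*(-6 - 5))) = 1/(14 + (⅔)*(27 + 20)/(-11)) = 1/(14 + (⅔)*(-1/11)*47) = 1/(14 - 94/33) = 1/(368/33) = 33/368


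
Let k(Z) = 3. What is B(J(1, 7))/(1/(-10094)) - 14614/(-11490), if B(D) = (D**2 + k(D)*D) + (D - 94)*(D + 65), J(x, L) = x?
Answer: 355710851327/5745 ≈ 6.1917e+7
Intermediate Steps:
B(D) = D**2 + 3*D + (-94 + D)*(65 + D) (B(D) = (D**2 + 3*D) + (D - 94)*(D + 65) = (D**2 + 3*D) + (-94 + D)*(65 + D) = D**2 + 3*D + (-94 + D)*(65 + D))
B(J(1, 7))/(1/(-10094)) - 14614/(-11490) = (-6110 - 26*1 + 2*1**2)/(1/(-10094)) - 14614/(-11490) = (-6110 - 26 + 2*1)/(-1/10094) - 14614*(-1/11490) = (-6110 - 26 + 2)*(-10094) + 7307/5745 = -6134*(-10094) + 7307/5745 = 61916596 + 7307/5745 = 355710851327/5745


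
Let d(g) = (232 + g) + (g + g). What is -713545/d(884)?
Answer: -101935/412 ≈ -247.42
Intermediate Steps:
d(g) = 232 + 3*g (d(g) = (232 + g) + 2*g = 232 + 3*g)
-713545/d(884) = -713545/(232 + 3*884) = -713545/(232 + 2652) = -713545/2884 = -713545*1/2884 = -101935/412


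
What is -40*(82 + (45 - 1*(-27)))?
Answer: -6160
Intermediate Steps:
-40*(82 + (45 - 1*(-27))) = -40*(82 + (45 + 27)) = -40*(82 + 72) = -40*154 = -6160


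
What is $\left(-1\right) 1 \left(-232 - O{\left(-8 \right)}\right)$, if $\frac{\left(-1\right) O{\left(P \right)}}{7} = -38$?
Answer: $498$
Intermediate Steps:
$O{\left(P \right)} = 266$ ($O{\left(P \right)} = \left(-7\right) \left(-38\right) = 266$)
$\left(-1\right) 1 \left(-232 - O{\left(-8 \right)}\right) = \left(-1\right) 1 \left(-232 - 266\right) = - (-232 - 266) = \left(-1\right) \left(-498\right) = 498$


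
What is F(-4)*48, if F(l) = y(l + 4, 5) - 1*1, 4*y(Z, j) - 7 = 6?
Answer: 108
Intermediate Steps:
y(Z, j) = 13/4 (y(Z, j) = 7/4 + (¼)*6 = 7/4 + 3/2 = 13/4)
F(l) = 9/4 (F(l) = 13/4 - 1*1 = 13/4 - 1 = 9/4)
F(-4)*48 = (9/4)*48 = 108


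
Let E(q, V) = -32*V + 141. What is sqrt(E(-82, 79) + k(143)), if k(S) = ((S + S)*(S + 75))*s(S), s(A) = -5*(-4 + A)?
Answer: I*sqrt(43334247) ≈ 6582.9*I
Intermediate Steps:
E(q, V) = 141 - 32*V
s(A) = 20 - 5*A
k(S) = 2*S*(20 - 5*S)*(75 + S) (k(S) = ((S + S)*(S + 75))*(20 - 5*S) = ((2*S)*(75 + S))*(20 - 5*S) = (2*S*(75 + S))*(20 - 5*S) = 2*S*(20 - 5*S)*(75 + S))
sqrt(E(-82, 79) + k(143)) = sqrt((141 - 32*79) - 10*143*(-4 + 143)*(75 + 143)) = sqrt((141 - 2528) - 10*143*139*218) = sqrt(-2387 - 43331860) = sqrt(-43334247) = I*sqrt(43334247)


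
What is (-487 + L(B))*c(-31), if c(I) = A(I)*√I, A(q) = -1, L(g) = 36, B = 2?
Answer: 451*I*√31 ≈ 2511.1*I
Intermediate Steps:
c(I) = -√I
(-487 + L(B))*c(-31) = (-487 + 36)*(-√(-31)) = -(-451)*I*√31 = 451*I*√31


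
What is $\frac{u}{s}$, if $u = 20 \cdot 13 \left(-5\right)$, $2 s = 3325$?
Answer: $- \frac{104}{133} \approx -0.78195$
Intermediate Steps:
$s = \frac{3325}{2}$ ($s = \frac{1}{2} \cdot 3325 = \frac{3325}{2} \approx 1662.5$)
$u = -1300$ ($u = 260 \left(-5\right) = -1300$)
$\frac{u}{s} = - \frac{1300}{\frac{3325}{2}} = \left(-1300\right) \frac{2}{3325} = - \frac{104}{133}$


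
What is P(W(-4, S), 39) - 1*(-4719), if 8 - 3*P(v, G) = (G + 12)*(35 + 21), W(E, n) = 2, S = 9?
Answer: 11309/3 ≈ 3769.7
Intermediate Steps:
P(v, G) = -664/3 - 56*G/3 (P(v, G) = 8/3 - (G + 12)*(35 + 21)/3 = 8/3 - (12 + G)*56/3 = 8/3 - (672 + 56*G)/3 = 8/3 + (-224 - 56*G/3) = -664/3 - 56*G/3)
P(W(-4, S), 39) - 1*(-4719) = (-664/3 - 56/3*39) - 1*(-4719) = (-664/3 - 728) + 4719 = -2848/3 + 4719 = 11309/3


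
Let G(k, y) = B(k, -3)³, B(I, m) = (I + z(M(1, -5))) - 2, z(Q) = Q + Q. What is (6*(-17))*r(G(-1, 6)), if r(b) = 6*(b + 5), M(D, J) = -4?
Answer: 811512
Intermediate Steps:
z(Q) = 2*Q
B(I, m) = -10 + I (B(I, m) = (I + 2*(-4)) - 2 = (I - 8) - 2 = (-8 + I) - 2 = -10 + I)
G(k, y) = (-10 + k)³
r(b) = 30 + 6*b (r(b) = 6*(5 + b) = 30 + 6*b)
(6*(-17))*r(G(-1, 6)) = (6*(-17))*(30 + 6*(-10 - 1)³) = -102*(30 + 6*(-11)³) = -102*(30 + 6*(-1331)) = -102*(30 - 7986) = -102*(-7956) = 811512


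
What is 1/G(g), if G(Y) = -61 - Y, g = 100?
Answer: -1/161 ≈ -0.0062112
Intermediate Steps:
1/G(g) = 1/(-61 - 1*100) = 1/(-61 - 100) = 1/(-161) = -1/161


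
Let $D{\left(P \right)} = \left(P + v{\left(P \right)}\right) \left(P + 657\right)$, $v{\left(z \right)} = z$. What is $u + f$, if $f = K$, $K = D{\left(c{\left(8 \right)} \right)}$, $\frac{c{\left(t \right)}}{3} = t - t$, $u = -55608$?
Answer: $-55608$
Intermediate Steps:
$c{\left(t \right)} = 0$ ($c{\left(t \right)} = 3 \left(t - t\right) = 3 \cdot 0 = 0$)
$D{\left(P \right)} = 2 P \left(657 + P\right)$ ($D{\left(P \right)} = \left(P + P\right) \left(P + 657\right) = 2 P \left(657 + P\right)$)
$K = 0$ ($K = 2 \cdot 0 \left(657 + 0\right) = 2 \cdot 0 \cdot 657 = 0$)
$f = 0$
$u + f = -55608 + 0 = -55608$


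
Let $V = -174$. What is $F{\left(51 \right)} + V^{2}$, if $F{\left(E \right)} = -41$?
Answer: $30235$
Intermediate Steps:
$F{\left(51 \right)} + V^{2} = -41 + \left(-174\right)^{2} = -41 + 30276 = 30235$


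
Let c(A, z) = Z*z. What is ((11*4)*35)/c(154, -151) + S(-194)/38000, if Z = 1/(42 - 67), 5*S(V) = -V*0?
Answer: 38500/151 ≈ 254.97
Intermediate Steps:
S(V) = 0 (S(V) = (-V*0)/5 = (1/5)*0 = 0)
Z = -1/25 (Z = 1/(-25) = -1/25 ≈ -0.040000)
c(A, z) = -z/25
((11*4)*35)/c(154, -151) + S(-194)/38000 = ((11*4)*35)/((-1/25*(-151))) + 0/38000 = (44*35)/(151/25) + 0*(1/38000) = 1540*(25/151) + 0 = 38500/151 + 0 = 38500/151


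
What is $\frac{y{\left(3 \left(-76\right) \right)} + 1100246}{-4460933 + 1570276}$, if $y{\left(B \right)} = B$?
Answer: $- \frac{1100018}{2890657} \approx -0.38054$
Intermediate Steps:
$\frac{y{\left(3 \left(-76\right) \right)} + 1100246}{-4460933 + 1570276} = \frac{3 \left(-76\right) + 1100246}{-4460933 + 1570276} = \frac{-228 + 1100246}{-2890657} = 1100018 \left(- \frac{1}{2890657}\right) = - \frac{1100018}{2890657}$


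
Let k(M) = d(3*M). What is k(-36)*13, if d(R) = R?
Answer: -1404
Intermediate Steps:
k(M) = 3*M
k(-36)*13 = (3*(-36))*13 = -108*13 = -1404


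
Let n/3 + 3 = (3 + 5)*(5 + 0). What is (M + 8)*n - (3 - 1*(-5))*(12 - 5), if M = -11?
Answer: -389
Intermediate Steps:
n = 111 (n = -9 + 3*((3 + 5)*(5 + 0)) = -9 + 3*(8*5) = -9 + 3*40 = -9 + 120 = 111)
(M + 8)*n - (3 - 1*(-5))*(12 - 5) = (-11 + 8)*111 - (3 - 1*(-5))*(12 - 5) = -3*111 - (3 + 5)*7 = -333 - 8*7 = -333 - 1*56 = -333 - 56 = -389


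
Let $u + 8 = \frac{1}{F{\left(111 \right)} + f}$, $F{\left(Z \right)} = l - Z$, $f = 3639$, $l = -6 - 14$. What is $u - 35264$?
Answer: $- \frac{123734175}{3508} \approx -35272.0$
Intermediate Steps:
$l = -20$ ($l = -6 - 14 = -20$)
$F{\left(Z \right)} = -20 - Z$
$u = - \frac{28063}{3508}$ ($u = -8 + \frac{1}{\left(-20 - 111\right) + 3639} = -8 + \frac{1}{-131 + 3639} = -8 + \frac{1}{3508} = - \frac{28063}{3508} \approx -7.9997$)
$u - 35264 = - \frac{28063}{3508} - 35264 = - \frac{123734175}{3508}$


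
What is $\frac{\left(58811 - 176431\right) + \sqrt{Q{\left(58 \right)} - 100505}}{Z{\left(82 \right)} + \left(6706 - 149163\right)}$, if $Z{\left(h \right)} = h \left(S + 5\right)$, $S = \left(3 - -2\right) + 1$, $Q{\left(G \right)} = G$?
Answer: $\frac{23524}{28311} - \frac{i \sqrt{100447}}{141555} \approx 0.83091 - 0.0022389 i$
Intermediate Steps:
$S = 6$ ($S = \left(3 + 2\right) + 1 = 5 + 1 = 6$)
$Z{\left(h \right)} = 11 h$ ($Z{\left(h \right)} = h \left(6 + 5\right) = h 11 = 11 h$)
$\frac{\left(58811 - 176431\right) + \sqrt{Q{\left(58 \right)} - 100505}}{Z{\left(82 \right)} + \left(6706 - 149163\right)} = \frac{\left(58811 - 176431\right) + \sqrt{58 - 100505}}{11 \cdot 82 + \left(6706 - 149163\right)} = \frac{-117620 + \sqrt{-100447}}{902 - 142457} = \frac{-117620 + i \sqrt{100447}}{-141555} = \left(-117620 + i \sqrt{100447}\right) \left(- \frac{1}{141555}\right) = \frac{23524}{28311} - \frac{i \sqrt{100447}}{141555}$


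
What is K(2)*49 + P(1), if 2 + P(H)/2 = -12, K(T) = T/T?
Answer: 21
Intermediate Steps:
K(T) = 1
P(H) = -28 (P(H) = -4 + 2*(-12) = -4 - 24 = -28)
K(2)*49 + P(1) = 1*49 - 28 = 49 - 28 = 21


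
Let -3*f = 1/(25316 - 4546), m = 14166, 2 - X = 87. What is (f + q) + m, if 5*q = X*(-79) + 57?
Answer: 967076123/62310 ≈ 15520.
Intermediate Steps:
X = -85 (X = 2 - 1*87 = 2 - 87 = -85)
f = -1/62310 (f = -1/(3*(25316 - 4546)) = -⅓/20770 = -⅓*1/20770 = -1/62310 ≈ -1.6049e-5)
q = 6772/5 (q = (-85*(-79) + 57)/5 = (6715 + 57)/5 = (⅕)*6772 = 6772/5 ≈ 1354.4)
(f + q) + m = (-1/62310 + 6772/5) + 14166 = 84392663/62310 + 14166 = 967076123/62310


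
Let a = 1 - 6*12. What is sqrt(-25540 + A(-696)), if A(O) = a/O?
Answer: I*sqrt(3092983806)/348 ≈ 159.81*I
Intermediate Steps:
a = -71 (a = 1 - 72 = -71)
A(O) = -71/O
sqrt(-25540 + A(-696)) = sqrt(-25540 - 71/(-696)) = sqrt(-25540 - 71*(-1/696)) = sqrt(-25540 + 71/696) = sqrt(-17775769/696) = I*sqrt(3092983806)/348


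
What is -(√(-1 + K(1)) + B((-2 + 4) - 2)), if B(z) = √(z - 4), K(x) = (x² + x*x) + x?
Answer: -√2 - 2*I ≈ -1.4142 - 2.0*I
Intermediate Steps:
K(x) = x + 2*x² (K(x) = (x² + x²) + x = 2*x² + x = x + 2*x²)
B(z) = √(-4 + z)
-(√(-1 + K(1)) + B((-2 + 4) - 2)) = -(√(-1 + 1*(1 + 2*1)) + √(-4 + ((-2 + 4) - 2))) = -(√(-1 + 1*(1 + 2)) + √(-4 + (2 - 2))) = -(√(-1 + 1*3) + √(-4 + 0)) = -(√(-1 + 3) + √(-4)) = -(√2 + 2*I) = -√2 - 2*I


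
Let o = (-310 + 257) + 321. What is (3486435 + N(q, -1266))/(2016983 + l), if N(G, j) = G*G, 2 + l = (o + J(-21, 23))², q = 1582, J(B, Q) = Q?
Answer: 113003/39654 ≈ 2.8497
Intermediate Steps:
o = 268 (o = -53 + 321 = 268)
l = 84679 (l = -2 + (268 + 23)² = -2 + 291² = -2 + 84681 = 84679)
N(G, j) = G²
(3486435 + N(q, -1266))/(2016983 + l) = (3486435 + 1582²)/(2016983 + 84679) = (3486435 + 2502724)/2101662 = 5989159*(1/2101662) = 113003/39654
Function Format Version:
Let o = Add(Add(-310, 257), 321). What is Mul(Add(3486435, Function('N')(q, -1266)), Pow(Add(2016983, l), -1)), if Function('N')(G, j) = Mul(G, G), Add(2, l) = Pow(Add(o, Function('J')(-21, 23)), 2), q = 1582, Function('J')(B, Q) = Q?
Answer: Rational(113003, 39654) ≈ 2.8497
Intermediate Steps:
o = 268 (o = Add(-53, 321) = 268)
l = 84679 (l = Add(-2, Pow(Add(268, 23), 2)) = Add(-2, Pow(291, 2)) = Add(-2, 84681) = 84679)
Function('N')(G, j) = Pow(G, 2)
Mul(Add(3486435, Function('N')(q, -1266)), Pow(Add(2016983, l), -1)) = Mul(Add(3486435, Pow(1582, 2)), Pow(Add(2016983, 84679), -1)) = Mul(Add(3486435, 2502724), Pow(2101662, -1)) = Mul(5989159, Rational(1, 2101662)) = Rational(113003, 39654)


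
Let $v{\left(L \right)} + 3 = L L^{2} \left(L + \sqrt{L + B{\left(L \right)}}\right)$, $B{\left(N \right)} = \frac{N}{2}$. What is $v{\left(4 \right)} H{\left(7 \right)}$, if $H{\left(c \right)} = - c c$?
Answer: $-12397 - 3136 \sqrt{6} \approx -20079.0$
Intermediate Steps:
$B{\left(N \right)} = \frac{N}{2}$ ($B{\left(N \right)} = N \frac{1}{2} = \frac{N}{2}$)
$H{\left(c \right)} = - c^{2}$
$v{\left(L \right)} = -3 + L^{3} \left(L + \frac{\sqrt{6} \sqrt{L}}{2}\right)$ ($v{\left(L \right)} = -3 + L L^{2} \left(L + \sqrt{L + \frac{L}{2}}\right) = -3 + L^{3} \left(L + \sqrt{\frac{3 L}{2}}\right) = -3 + L^{3} \left(L + \frac{\sqrt{6} \sqrt{L}}{2}\right)$)
$v{\left(4 \right)} H{\left(7 \right)} = \left(-3 + 4^{4} + \frac{\sqrt{6} \cdot 4^{\frac{7}{2}}}{2}\right) \left(- 7^{2}\right) = \left(-3 + 256 + \frac{1}{2} \sqrt{6} \cdot 128\right) \left(\left(-1\right) 49\right) = \left(-3 + 256 + 64 \sqrt{6}\right) \left(-49\right) = \left(253 + 64 \sqrt{6}\right) \left(-49\right) = -12397 - 3136 \sqrt{6}$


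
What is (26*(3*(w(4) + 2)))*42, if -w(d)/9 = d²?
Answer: -465192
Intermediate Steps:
w(d) = -9*d²
(26*(3*(w(4) + 2)))*42 = (26*(3*(-9*4² + 2)))*42 = (26*(3*(-9*16 + 2)))*42 = (26*(3*(-144 + 2)))*42 = (26*(3*(-142)))*42 = (26*(-426))*42 = -11076*42 = -465192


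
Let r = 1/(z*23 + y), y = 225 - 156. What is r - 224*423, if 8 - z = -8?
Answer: -41406623/437 ≈ -94752.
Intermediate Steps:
y = 69
z = 16 (z = 8 - 1*(-8) = 8 + 8 = 16)
r = 1/437 (r = 1/(16*23 + 69) = 1/(368 + 69) = 1/437 ≈ 0.0022883)
r - 224*423 = 1/437 - 224*423 = 1/437 - 94752 = -41406623/437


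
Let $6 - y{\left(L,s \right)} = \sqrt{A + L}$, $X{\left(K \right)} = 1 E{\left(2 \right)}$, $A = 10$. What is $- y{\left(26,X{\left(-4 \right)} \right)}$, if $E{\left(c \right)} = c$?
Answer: $0$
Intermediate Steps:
$X{\left(K \right)} = 2$ ($X{\left(K \right)} = 1 \cdot 2 = 2$)
$y{\left(L,s \right)} = 6 - \sqrt{10 + L}$
$- y{\left(26,X{\left(-4 \right)} \right)} = - (6 - \sqrt{10 + 26}) = - (6 - \sqrt{36}) = - (6 - 6) = \left(-1\right) 0 = 0$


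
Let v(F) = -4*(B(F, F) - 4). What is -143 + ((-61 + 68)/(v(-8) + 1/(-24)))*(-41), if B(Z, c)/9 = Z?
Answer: -1050073/7295 ≈ -143.94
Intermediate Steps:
B(Z, c) = 9*Z
v(F) = 16 - 36*F (v(F) = -4*(9*F - 4) = -4*(-4 + 9*F) = 16 - 36*F)
-143 + ((-61 + 68)/(v(-8) + 1/(-24)))*(-41) = -143 + ((-61 + 68)/((16 - 36*(-8)) + 1/(-24)))*(-41) = -143 + (7/((16 + 288) - 1/24))*(-41) = -143 + (7/(304 - 1/24))*(-41) = -143 + (7/(7295/24))*(-41) = -143 + (7*(24/7295))*(-41) = -143 + (168/7295)*(-41) = -143 - 6888/7295 = -1050073/7295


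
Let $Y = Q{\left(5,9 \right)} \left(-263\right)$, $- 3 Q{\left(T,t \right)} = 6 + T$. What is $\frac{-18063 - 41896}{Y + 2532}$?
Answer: $- \frac{10581}{617} \approx -17.149$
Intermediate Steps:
$Q{\left(T,t \right)} = -2 - \frac{T}{3}$ ($Q{\left(T,t \right)} = - \frac{6 + T}{3} = -2 - \frac{T}{3}$)
$Y = \frac{2893}{3}$ ($Y = \left(-2 - \frac{5}{3}\right) \left(-263\right) = \left(- \frac{11}{3}\right) \left(-263\right) = \frac{2893}{3} \approx 964.33$)
$\frac{-18063 - 41896}{Y + 2532} = \frac{-18063 - 41896}{\frac{2893}{3} + 2532} = - \frac{59959}{\frac{10489}{3}} = \left(-59959\right) \frac{3}{10489} = - \frac{10581}{617}$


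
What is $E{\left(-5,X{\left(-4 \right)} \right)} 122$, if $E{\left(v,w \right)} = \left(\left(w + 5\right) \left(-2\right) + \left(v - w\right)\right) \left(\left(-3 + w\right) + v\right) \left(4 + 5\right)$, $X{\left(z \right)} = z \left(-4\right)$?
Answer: $-553392$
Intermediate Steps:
$X{\left(z \right)} = - 4 z$
$E{\left(v,w \right)} = 9 \left(-10 + v - 3 w\right) \left(-3 + v + w\right)$ ($E{\left(v,w \right)} = \left(\left(5 + w\right) \left(-2\right) + \left(v - w\right)\right) \left(-3 + v + w\right) 9 = \left(\left(-10 - 2 w\right) + \left(v - w\right)\right) \left(-3 + v + w\right) 9 = \left(-10 + v - 3 w\right) \left(-3 + v + w\right) 9 = 9 \left(-10 + v - 3 w\right) \left(-3 + v + w\right)$)
$E{\left(-5,X{\left(-4 \right)} \right)} 122 = \left(270 - -585 - 27 \left(\left(-4\right) \left(-4\right)\right)^{2} - 9 \left(\left(-4\right) \left(-4\right)\right) + 9 \left(-5\right)^{2} - - 90 \left(\left(-4\right) \left(-4\right)\right)\right) 122 = \left(270 + 585 - 27 \cdot 16^{2} - 144 + 9 \cdot 25 - \left(-90\right) 16\right) 122 = \left(270 + 585 - 6912 - 144 + 225 + 1440\right) 122 = \left(-4536\right) 122 = -553392$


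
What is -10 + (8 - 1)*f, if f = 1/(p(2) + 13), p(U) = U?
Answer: -143/15 ≈ -9.5333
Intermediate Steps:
f = 1/15 (f = 1/(2 + 13) = 1/15 ≈ 0.066667)
-10 + (8 - 1)*f = -10 + (8 - 1)*(1/15) = -10 + 7*(1/15) = -10 + 7/15 = -143/15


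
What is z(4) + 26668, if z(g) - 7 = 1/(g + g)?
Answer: 213401/8 ≈ 26675.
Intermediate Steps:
z(g) = 7 + 1/(2*g) (z(g) = 7 + 1/(g + g) = 7 + 1/(2*g))
z(4) + 26668 = (7 + (½)/4) + 26668 = (7 + (½)*(¼)) + 26668 = (7 + ⅛) + 26668 = 57/8 + 26668 = 213401/8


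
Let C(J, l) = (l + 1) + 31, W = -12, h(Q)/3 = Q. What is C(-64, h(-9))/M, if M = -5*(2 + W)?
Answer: ⅒ ≈ 0.10000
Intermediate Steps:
h(Q) = 3*Q
C(J, l) = 32 + l (C(J, l) = (1 + l) + 31 = 32 + l)
M = 50 (M = -5*(2 - 12) = -5*(-10) = 50)
C(-64, h(-9))/M = (32 + 3*(-9))/50 = (32 - 27)*(1/50) = 5*(1/50) = ⅒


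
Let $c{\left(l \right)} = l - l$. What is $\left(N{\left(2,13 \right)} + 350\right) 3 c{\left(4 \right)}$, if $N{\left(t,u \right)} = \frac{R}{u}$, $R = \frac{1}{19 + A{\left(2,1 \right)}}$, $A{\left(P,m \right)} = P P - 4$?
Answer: $0$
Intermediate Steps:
$A{\left(P,m \right)} = -4 + P^{2}$ ($A{\left(P,m \right)} = P^{2} - 4 = -4 + P^{2}$)
$R = \frac{1}{19}$ ($R = \frac{1}{19 - \left(4 - 2^{2}\right)} = \frac{1}{19 + \left(-4 + 4\right)} = \frac{1}{19 + 0} = \frac{1}{19} \approx 0.052632$)
$c{\left(l \right)} = 0$
$N{\left(t,u \right)} = \frac{1}{19 u}$
$\left(N{\left(2,13 \right)} + 350\right) 3 c{\left(4 \right)} = \left(\frac{1}{19 \cdot 13} + 350\right) 3 \cdot 0 = \left(\frac{1}{19} \cdot \frac{1}{13} + 350\right) 0 = \left(\frac{1}{247} + 350\right) 0 = \frac{86451}{247} \cdot 0 = 0$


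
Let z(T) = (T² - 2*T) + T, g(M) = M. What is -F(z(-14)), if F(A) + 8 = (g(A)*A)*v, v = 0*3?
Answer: 8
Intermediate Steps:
v = 0
z(T) = T² - T
F(A) = -8 (F(A) = -8 + (A*A)*0 = -8 + A²*0 = -8 + 0 = -8)
-F(z(-14)) = -1*(-8) = 8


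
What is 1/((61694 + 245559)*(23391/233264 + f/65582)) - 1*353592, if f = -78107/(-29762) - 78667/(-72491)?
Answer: -89942121494610279533905174328/254366958253754348299971 ≈ -3.5359e+5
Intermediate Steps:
f = 8003341791/2157477142 (f = -78107*(-1/29762) - 78667*(-1/72491) = 78107/29762 + 78667/72491 = 8003341791/2157477142 ≈ 3.7096)
1/((61694 + 245559)*(23391/233264 + f/65582)) - 1*353592 = 1/((61694 + 245559)*(23391/233264 + (8003341791/2157477142)/65582)) - 1*353592 = 1/(307253*(23391*(1/233264) + (8003341791/2157477142)*(1/65582))) - 353592 = 1/(307253*(23391/233264 + 8003341791/141491665926644)) - 353592 = 1/(307253*(827874612302416407/8251227990178171504)) - 353592 = (1/307253)*(8251227990178171504/827874612302416407) - 353592 = 8251227990178171504/254366958253754348299971 - 353592 = -89942121494610279533905174328/254366958253754348299971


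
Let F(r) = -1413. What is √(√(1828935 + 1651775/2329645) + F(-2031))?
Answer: √(-306747934086933 + 465929*√397043347714816130)/465929 ≈ 7.7858*I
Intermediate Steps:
√(√(1828935 + 1651775/2329645) + F(-2031)) = √(√(1828935 + 1651775/2329645) - 1413) = √(√(1828935 + 1651775*(1/2329645)) - 1413) = √(√(1828935 + 330355/465929) - 1413) = √(√(852154185970/465929) - 1413) = √(√397043347714816130/465929 - 1413) = √(-1413 + √397043347714816130/465929)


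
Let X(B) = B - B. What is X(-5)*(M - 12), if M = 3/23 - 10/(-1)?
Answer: 0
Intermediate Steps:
X(B) = 0
M = 233/23 (M = 3*(1/23) - 10*(-1) = 3/23 + 10 = 233/23 ≈ 10.130)
X(-5)*(M - 12) = 0*(233/23 - 12) = 0*(-43/23) = 0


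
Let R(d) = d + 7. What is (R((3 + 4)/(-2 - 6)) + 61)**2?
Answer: 288369/64 ≈ 4505.8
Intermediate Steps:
R(d) = 7 + d
(R((3 + 4)/(-2 - 6)) + 61)**2 = ((7 + (3 + 4)/(-2 - 6)) + 61)**2 = ((7 + 7/(-8)) + 61)**2 = ((7 + 7*(-1/8)) + 61)**2 = ((7 - 7/8) + 61)**2 = (49/8 + 61)**2 = (537/8)**2 = 288369/64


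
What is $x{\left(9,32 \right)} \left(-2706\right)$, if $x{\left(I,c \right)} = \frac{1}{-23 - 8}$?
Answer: $\frac{2706}{31} \approx 87.29$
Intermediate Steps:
$x{\left(I,c \right)} = - \frac{1}{31}$ ($x{\left(I,c \right)} = \frac{1}{-31} = - \frac{1}{31}$)
$x{\left(9,32 \right)} \left(-2706\right) = \left(- \frac{1}{31}\right) \left(-2706\right) = \frac{2706}{31}$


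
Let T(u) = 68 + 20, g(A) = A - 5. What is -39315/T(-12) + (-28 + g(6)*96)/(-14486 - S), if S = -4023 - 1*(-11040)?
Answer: -845396429/1892264 ≈ -446.76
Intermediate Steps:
g(A) = -5 + A
S = 7017 (S = -4023 + 11040 = 7017)
T(u) = 88
-39315/T(-12) + (-28 + g(6)*96)/(-14486 - S) = -39315/88 + (-28 + (-5 + 6)*96)/(-14486 - 1*7017) = -39315*1/88 + (-28 + 1*96)/(-14486 - 7017) = -39315/88 + (-28 + 96)/(-21503) = -39315/88 + 68*(-1/21503) = -39315/88 - 68/21503 = -845396429/1892264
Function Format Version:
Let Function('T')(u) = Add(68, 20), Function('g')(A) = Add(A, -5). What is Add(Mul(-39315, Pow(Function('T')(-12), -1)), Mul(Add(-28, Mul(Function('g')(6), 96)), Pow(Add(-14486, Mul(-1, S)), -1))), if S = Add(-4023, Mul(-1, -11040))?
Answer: Rational(-845396429, 1892264) ≈ -446.76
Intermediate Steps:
Function('g')(A) = Add(-5, A)
S = 7017 (S = Add(-4023, 11040) = 7017)
Function('T')(u) = 88
Add(Mul(-39315, Pow(Function('T')(-12), -1)), Mul(Add(-28, Mul(Function('g')(6), 96)), Pow(Add(-14486, Mul(-1, S)), -1))) = Add(Mul(-39315, Pow(88, -1)), Mul(Add(-28, Mul(Add(-5, 6), 96)), Pow(Add(-14486, Mul(-1, 7017)), -1))) = Add(Mul(-39315, Rational(1, 88)), Mul(Add(-28, Mul(1, 96)), Pow(Add(-14486, -7017), -1))) = Add(Rational(-39315, 88), Mul(Add(-28, 96), Pow(-21503, -1))) = Add(Rational(-39315, 88), Mul(68, Rational(-1, 21503))) = Add(Rational(-39315, 88), Rational(-68, 21503)) = Rational(-845396429, 1892264)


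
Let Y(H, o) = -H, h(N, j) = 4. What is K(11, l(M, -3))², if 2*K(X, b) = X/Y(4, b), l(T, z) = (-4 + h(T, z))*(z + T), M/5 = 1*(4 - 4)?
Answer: 121/64 ≈ 1.8906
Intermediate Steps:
M = 0 (M = 5*(1*(4 - 4)) = 5*(1*0) = 5*0 = 0)
l(T, z) = 0 (l(T, z) = (-4 + 4)*(z + T) = 0*(T + z) = 0)
K(X, b) = -X/8 (K(X, b) = (X/((-1*4)))/2 = (X/(-4))/2 = (X*(-¼))/2 = (-X/4)/2 = -X/8)
K(11, l(M, -3))² = (-⅛*11)² = (-11/8)² = 121/64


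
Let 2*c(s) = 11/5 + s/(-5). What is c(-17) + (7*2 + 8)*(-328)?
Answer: -36066/5 ≈ -7213.2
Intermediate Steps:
c(s) = 11/10 - s/10 (c(s) = (11/5 + s/(-5))/2 = (11*(⅕) + s*(-⅕))/2 = (11/5 - s/5)/2 = 11/10 - s/10)
c(-17) + (7*2 + 8)*(-328) = (11/10 - ⅒*(-17)) + (7*2 + 8)*(-328) = (11/10 + 17/10) + (14 + 8)*(-328) = 14/5 + 22*(-328) = 14/5 - 7216 = -36066/5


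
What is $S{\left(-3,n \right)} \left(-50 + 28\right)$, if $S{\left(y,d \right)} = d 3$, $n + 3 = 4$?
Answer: $-66$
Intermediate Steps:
$n = 1$ ($n = -3 + 4 = 1$)
$S{\left(y,d \right)} = 3 d$
$S{\left(-3,n \right)} \left(-50 + 28\right) = 3 \cdot 1 \left(-50 + 28\right) = 3 \left(-22\right) = -66$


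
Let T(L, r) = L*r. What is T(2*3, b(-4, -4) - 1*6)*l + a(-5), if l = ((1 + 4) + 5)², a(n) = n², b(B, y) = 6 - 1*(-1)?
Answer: 625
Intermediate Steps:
b(B, y) = 7 (b(B, y) = 6 + 1 = 7)
l = 100 (l = (5 + 5)² = 10² = 100)
T(2*3, b(-4, -4) - 1*6)*l + a(-5) = ((2*3)*(7 - 1*6))*100 + (-5)² = (6*(7 - 6))*100 + 25 = (6*1)*100 + 25 = 6*100 + 25 = 600 + 25 = 625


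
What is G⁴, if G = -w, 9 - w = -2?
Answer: 14641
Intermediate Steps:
w = 11 (w = 9 - 1*(-2) = 9 + 2 = 11)
G = -11 (G = -1*11 = -11)
G⁴ = (-11)⁴ = 14641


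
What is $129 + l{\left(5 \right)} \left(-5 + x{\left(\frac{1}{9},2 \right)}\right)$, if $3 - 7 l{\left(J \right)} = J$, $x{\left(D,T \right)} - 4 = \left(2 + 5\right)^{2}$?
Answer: $\frac{807}{7} \approx 115.29$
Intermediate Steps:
$x{\left(D,T \right)} = 53$ ($x{\left(D,T \right)} = 4 + \left(2 + 5\right)^{2} = 4 + 7^{2} = 4 + 49 = 53$)
$l{\left(J \right)} = \frac{3}{7} - \frac{J}{7}$
$129 + l{\left(5 \right)} \left(-5 + x{\left(\frac{1}{9},2 \right)}\right) = 129 + \left(\frac{3}{7} - \frac{5}{7}\right) \left(-5 + 53\right) = 129 + \left(\frac{3}{7} - \frac{5}{7}\right) 48 = 129 - \frac{96}{7} = \frac{807}{7}$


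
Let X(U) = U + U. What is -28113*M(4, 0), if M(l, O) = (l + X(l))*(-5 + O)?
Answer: 1686780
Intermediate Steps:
X(U) = 2*U
M(l, O) = 3*l*(-5 + O) (M(l, O) = (l + 2*l)*(-5 + O) = (3*l)*(-5 + O) = 3*l*(-5 + O))
-28113*M(4, 0) = -84339*4*(-5 + 0) = -84339*4*(-5) = -28113*(-60) = 1686780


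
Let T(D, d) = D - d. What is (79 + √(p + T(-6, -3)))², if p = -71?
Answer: (79 + I*√74)² ≈ 6167.0 + 1359.2*I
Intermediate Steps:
(79 + √(p + T(-6, -3)))² = (79 + √(-71 + (-6 - 1*(-3))))² = (79 + √(-71 + (-6 + 3)))² = (79 + √(-71 - 3))² = (79 + √(-74))² = (79 + I*√74)²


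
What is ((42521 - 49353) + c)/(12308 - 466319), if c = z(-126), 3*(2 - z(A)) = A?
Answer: 6788/454011 ≈ 0.014951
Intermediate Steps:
z(A) = 2 - A/3
c = 44 (c = 2 - 1/3*(-126) = 2 + 42 = 44)
((42521 - 49353) + c)/(12308 - 466319) = ((42521 - 49353) + 44)/(12308 - 466319) = (-6832 + 44)/(-454011) = -6788*(-1/454011) = 6788/454011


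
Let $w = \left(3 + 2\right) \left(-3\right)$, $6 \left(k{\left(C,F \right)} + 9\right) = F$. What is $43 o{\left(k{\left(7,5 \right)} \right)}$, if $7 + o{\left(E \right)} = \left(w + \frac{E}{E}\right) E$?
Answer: $\frac{13846}{3} \approx 4615.3$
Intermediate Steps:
$k{\left(C,F \right)} = -9 + \frac{F}{6}$
$w = -15$ ($w = 5 \left(-3\right) = -15$)
$o{\left(E \right)} = -7 - 14 E$ ($o{\left(E \right)} = -7 + \left(-15 + \frac{E}{E}\right) E = -7 + \left(-15 + 1\right) E = -7 - 14 E$)
$43 o{\left(k{\left(7,5 \right)} \right)} = 43 \left(-7 - 14 \left(-9 + \frac{1}{6} \cdot 5\right)\right) = 43 \left(-7 - 14 \left(-9 + \frac{5}{6}\right)\right) = 43 \left(-7 - - \frac{343}{3}\right) = 43 \left(-7 + \frac{343}{3}\right) = 43 \cdot \frac{322}{3} = \frac{13846}{3}$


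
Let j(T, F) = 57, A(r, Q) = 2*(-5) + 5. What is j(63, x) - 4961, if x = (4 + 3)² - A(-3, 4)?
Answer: -4904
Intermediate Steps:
A(r, Q) = -5 (A(r, Q) = -10 + 5 = -5)
x = 54 (x = (4 + 3)² - 1*(-5) = 7² + 5 = 49 + 5 = 54)
j(63, x) - 4961 = 57 - 4961 = -4904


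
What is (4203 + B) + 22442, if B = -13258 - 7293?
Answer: 6094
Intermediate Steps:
B = -20551
(4203 + B) + 22442 = (4203 - 20551) + 22442 = -16348 + 22442 = 6094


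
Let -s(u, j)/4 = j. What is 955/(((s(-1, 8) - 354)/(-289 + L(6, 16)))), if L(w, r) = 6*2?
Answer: 264535/386 ≈ 685.32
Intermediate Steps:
L(w, r) = 12
s(u, j) = -4*j
955/(((s(-1, 8) - 354)/(-289 + L(6, 16)))) = 955/(((-4*8 - 354)/(-289 + 12))) = 955/(((-32 - 354)/(-277))) = 955/((-386*(-1/277))) = 955/(386/277) = 955*(277/386) = 264535/386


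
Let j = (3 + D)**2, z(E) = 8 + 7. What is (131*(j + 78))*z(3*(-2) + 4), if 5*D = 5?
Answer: 184710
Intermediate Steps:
z(E) = 15
D = 1 (D = (1/5)*5 = 1)
j = 16 (j = (3 + 1)**2 = 4**2 = 16)
(131*(j + 78))*z(3*(-2) + 4) = (131*(16 + 78))*15 = (131*94)*15 = 12314*15 = 184710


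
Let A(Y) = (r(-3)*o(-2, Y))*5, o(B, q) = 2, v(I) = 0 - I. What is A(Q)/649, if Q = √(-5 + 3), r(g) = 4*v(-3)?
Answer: 120/649 ≈ 0.18490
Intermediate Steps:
v(I) = -I
r(g) = 12 (r(g) = 4*(-1*(-3)) = 4*3 = 12)
Q = I*√2 (Q = √(-2) = I*√2 ≈ 1.4142*I)
A(Y) = 120 (A(Y) = (12*2)*5 = 24*5 = 120)
A(Q)/649 = 120/649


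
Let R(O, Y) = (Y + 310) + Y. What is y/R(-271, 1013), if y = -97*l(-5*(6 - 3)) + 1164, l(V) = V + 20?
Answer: 679/2336 ≈ 0.29067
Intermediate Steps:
l(V) = 20 + V
R(O, Y) = 310 + 2*Y (R(O, Y) = (310 + Y) + Y = 310 + 2*Y)
y = 679 (y = -97*(20 - 5*(6 - 3)) + 1164 = -97*(20 - 5*3) + 1164 = -97*(20 - 15) + 1164 = -97*5 + 1164 = -485 + 1164 = 679)
y/R(-271, 1013) = 679/(310 + 2*1013) = 679/(310 + 2026) = 679/2336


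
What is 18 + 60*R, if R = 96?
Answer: 5778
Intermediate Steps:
18 + 60*R = 18 + 60*96 = 18 + 5760 = 5778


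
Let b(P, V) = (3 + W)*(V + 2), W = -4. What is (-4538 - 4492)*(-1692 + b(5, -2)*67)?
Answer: 15278760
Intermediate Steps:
b(P, V) = -2 - V (b(P, V) = (3 - 4)*(V + 2) = -(2 + V) = -2 - V)
(-4538 - 4492)*(-1692 + b(5, -2)*67) = (-4538 - 4492)*(-1692 + (-2 - 1*(-2))*67) = -9030*(-1692 + (-2 + 2)*67) = -9030*(-1692 + 0*67) = -9030*(-1692 + 0) = -9030*(-1692) = 15278760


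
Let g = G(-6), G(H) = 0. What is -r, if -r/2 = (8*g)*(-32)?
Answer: 0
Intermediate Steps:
g = 0
r = 0 (r = -2*8*0*(-32) = -0*(-32) = -2*0 = 0)
-r = -1*0 = 0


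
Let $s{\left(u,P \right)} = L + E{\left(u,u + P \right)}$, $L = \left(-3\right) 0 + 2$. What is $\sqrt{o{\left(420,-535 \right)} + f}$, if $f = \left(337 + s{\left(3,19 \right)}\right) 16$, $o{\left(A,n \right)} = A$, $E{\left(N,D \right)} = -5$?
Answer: $2 \sqrt{1441} \approx 75.921$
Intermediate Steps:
$L = 2$ ($L = 0 + 2 = 2$)
$s{\left(u,P \right)} = -3$ ($s{\left(u,P \right)} = 2 - 5 = -3$)
$f = 5344$ ($f = \left(337 - 3\right) 16 = 334 \cdot 16 = 5344$)
$\sqrt{o{\left(420,-535 \right)} + f} = \sqrt{420 + 5344} = \sqrt{5764} = 2 \sqrt{1441}$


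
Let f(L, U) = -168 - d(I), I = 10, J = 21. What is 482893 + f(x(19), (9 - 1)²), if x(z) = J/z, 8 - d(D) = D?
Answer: 482727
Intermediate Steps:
d(D) = 8 - D
x(z) = 21/z
f(L, U) = -166 (f(L, U) = -168 - (8 - 1*10) = -168 - (8 - 10) = -168 - 1*(-2) = -168 + 2 = -166)
482893 + f(x(19), (9 - 1)²) = 482893 - 166 = 482727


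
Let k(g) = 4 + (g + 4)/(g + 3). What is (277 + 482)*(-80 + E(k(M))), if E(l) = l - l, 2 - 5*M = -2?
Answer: -60720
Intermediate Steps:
M = ⅘ (M = ⅖ - ⅕*(-2) = ⅖ + ⅖ = ⅘ ≈ 0.80000)
k(g) = 4 + (4 + g)/(3 + g)
E(l) = 0
(277 + 482)*(-80 + E(k(M))) = (277 + 482)*(-80 + 0) = 759*(-80) = -60720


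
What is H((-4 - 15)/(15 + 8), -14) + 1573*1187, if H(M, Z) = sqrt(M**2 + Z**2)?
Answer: 1867151 + sqrt(104045)/23 ≈ 1.8672e+6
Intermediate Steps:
H((-4 - 15)/(15 + 8), -14) + 1573*1187 = sqrt(((-4 - 15)/(15 + 8))**2 + (-14)**2) + 1573*1187 = sqrt((-19/23)**2 + 196) + 1867151 = sqrt(361/529 + 196) + 1867151 = sqrt(104045/529) + 1867151 = sqrt(104045)/23 + 1867151 = 1867151 + sqrt(104045)/23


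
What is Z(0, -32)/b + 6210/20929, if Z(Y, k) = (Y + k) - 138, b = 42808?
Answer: 131139875/447964316 ≈ 0.29275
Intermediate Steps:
Z(Y, k) = -138 + Y + k
Z(0, -32)/b + 6210/20929 = (-138 + 0 - 32)/42808 + 6210/20929 = -170*1/42808 + 6210*(1/20929) = -85/21404 + 6210/20929 = 131139875/447964316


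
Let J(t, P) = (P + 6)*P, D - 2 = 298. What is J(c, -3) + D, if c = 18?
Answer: 291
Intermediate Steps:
D = 300 (D = 2 + 298 = 300)
J(t, P) = P*(6 + P) (J(t, P) = (6 + P)*P = P*(6 + P))
J(c, -3) + D = -3*(6 - 3) + 300 = -3*3 + 300 = -9 + 300 = 291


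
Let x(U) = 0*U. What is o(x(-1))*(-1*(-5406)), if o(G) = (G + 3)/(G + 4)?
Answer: 8109/2 ≈ 4054.5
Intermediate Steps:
x(U) = 0
o(G) = (3 + G)/(4 + G)
o(x(-1))*(-1*(-5406)) = ((3 + 0)/(4 + 0))*(-1*(-5406)) = (3/4)*5406 = ((¼)*3)*5406 = (¾)*5406 = 8109/2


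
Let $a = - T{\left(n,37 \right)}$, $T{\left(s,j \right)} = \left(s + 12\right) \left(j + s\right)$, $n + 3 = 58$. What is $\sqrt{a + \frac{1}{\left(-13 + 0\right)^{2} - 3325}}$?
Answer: $\frac{i \sqrt{15348878565}}{1578} \approx 78.511 i$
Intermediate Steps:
$n = 55$ ($n = -3 + 58 = 55$)
$T{\left(s,j \right)} = \left(12 + s\right) \left(j + s\right)$
$a = -6164$ ($a = - (55^{2} + 12 \cdot 37 + 12 \cdot 55 + 37 \cdot 55) = - (3025 + 444 + 660 + 2035) = \left(-1\right) 6164 = -6164$)
$\sqrt{a + \frac{1}{\left(-13 + 0\right)^{2} - 3325}} = \sqrt{-6164 + \frac{1}{\left(-13 + 0\right)^{2} - 3325}} = \sqrt{-6164 + \frac{1}{\left(-13\right)^{2} - 3325}} = \sqrt{-6164 + \frac{1}{169 - 3325}} = \sqrt{-6164 + \frac{1}{-3156}} = \sqrt{-6164 - \frac{1}{3156}} = \sqrt{- \frac{19453585}{3156}} = \frac{i \sqrt{15348878565}}{1578}$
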